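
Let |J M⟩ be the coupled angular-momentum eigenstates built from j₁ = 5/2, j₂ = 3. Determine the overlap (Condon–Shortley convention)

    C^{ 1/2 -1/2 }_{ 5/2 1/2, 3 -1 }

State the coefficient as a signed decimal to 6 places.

triangle: 5!*0!*1!/7! = 120/5040
(j±m)!: 3!*2!*2!*4!*0!*1! = 576
prefactor² = (2J+1)*Δ*N² = 192/7
  k=2: +1/(2!*3!*0!*0!*0!*1!) = 1/12
Σ = 1/12  ⇒  CG² = 192/7*1/12² = 4/21
CG = +√(4/21) = +0.436436

+0.436436  (= +√(4/21))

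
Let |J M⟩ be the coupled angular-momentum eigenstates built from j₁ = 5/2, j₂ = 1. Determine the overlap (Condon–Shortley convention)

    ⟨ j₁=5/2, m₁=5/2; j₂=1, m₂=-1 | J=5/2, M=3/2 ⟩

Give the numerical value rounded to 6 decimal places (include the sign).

triangle: 1!·4!·1!/7! = 24/5040
(j±m)!: 5!·0!·0!·2!·4!·1! = 5760
prefactor² = (2J+1)·Δ·N² = 1152/7
  k=0: +1/(0!·1!·0!·0!·4!·1!) = 1/24
Σ = 1/24  ⇒  CG² = 1152/7·1/24² = 2/7
CG = +√(2/7) = +0.534522

+√(2/7) ≈ +0.534522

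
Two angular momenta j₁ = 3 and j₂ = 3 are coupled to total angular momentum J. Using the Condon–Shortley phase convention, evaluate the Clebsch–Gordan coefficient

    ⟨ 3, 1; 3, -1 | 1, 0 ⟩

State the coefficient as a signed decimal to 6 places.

+0.188982  (= +√(1/28))

triangle: 5!·1!·1!/8! = 120/40320
(j±m)!: 4!·2!·2!·4!·1!·1! = 2304
prefactor² = (2J+1)·Δ·N² = 144/7
  k=1: −1/(1!·4!·1!·1!·0!·0!) = -1/24
  k=2: +1/(2!·3!·0!·0!·1!·1!) = 1/12
Σ = 1/24  ⇒  CG² = 144/7·1/24² = 1/28
CG = +√(1/28) = +0.188982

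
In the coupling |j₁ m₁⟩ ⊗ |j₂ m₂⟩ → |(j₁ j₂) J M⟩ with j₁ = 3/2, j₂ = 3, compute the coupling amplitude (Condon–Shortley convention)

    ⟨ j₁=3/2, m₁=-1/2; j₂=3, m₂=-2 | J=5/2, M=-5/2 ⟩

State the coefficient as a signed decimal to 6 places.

-0.597614

j₁+j₂−J=2  J+j₁−j₂=1  J−j₁+j₂=4  j₁+j₂+J+1=8
(j₁±m₁, j₂±m₂, J±M) = (1,2,1,5,0,5)
P² = 1440/7
sum k=1..1:
  [1] −1/24 = -1/24
S = -1/24
C² = P²·S² = 5/14 ; C = -0.597614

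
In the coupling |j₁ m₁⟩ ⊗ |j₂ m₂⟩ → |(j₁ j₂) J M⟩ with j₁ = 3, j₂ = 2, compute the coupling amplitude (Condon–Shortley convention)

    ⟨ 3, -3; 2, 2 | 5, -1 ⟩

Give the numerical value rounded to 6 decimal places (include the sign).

triangle: 0!×6!×4!/11! = 17280/39916800
(j±m)!: 0!×6!×4!×0!×4!×6! = 298598400
prefactor² = (2J+1)×Δ×N² = 9953280/7
  k=0: +1/(0!×0!×6!×4!×0!×0!) = 1/17280
Σ = 1/17280  ⇒  CG² = 9953280/7×1/17280² = 1/210
CG = +√(1/210) = +0.069007

+√(1/210) ≈ +0.069007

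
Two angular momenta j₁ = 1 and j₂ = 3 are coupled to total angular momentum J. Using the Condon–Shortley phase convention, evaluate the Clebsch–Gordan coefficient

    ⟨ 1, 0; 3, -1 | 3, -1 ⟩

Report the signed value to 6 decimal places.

triangle: 1!×1!×5!/8! = 120/40320
(j±m)!: 1!×1!×2!×4!×2!×4! = 2304
prefactor² = (2J+1)×Δ×N² = 48
  k=0: +1/(0!×1!×1!×2!×0!×3!) = 1/12
  k=1: −1/(1!×0!×0!×1!×1!×4!) = -1/24
Σ = 1/24  ⇒  CG² = 48×1/24² = 1/12
CG = +√(1/12) = +0.288675

+√(1/12) = +0.288675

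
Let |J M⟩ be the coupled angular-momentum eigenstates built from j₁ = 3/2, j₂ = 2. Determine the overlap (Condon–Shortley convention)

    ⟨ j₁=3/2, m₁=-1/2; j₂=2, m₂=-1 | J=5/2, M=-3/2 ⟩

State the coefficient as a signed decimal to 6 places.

√[6·1!2!3!/7! · 1!2!1!3!1!4!] = √(144/35)
  +(−1)^0/∏(0,1,2,1,0,2)! = 1/4  (running 1/4)
  +(−1)^1/∏(1,0,1,0,1,3)! = -1/6  (running 1/12)
⟨..|..⟩ = √(144/35)·(1/12) = +0.169031

+√(1/35) ≈ +0.169031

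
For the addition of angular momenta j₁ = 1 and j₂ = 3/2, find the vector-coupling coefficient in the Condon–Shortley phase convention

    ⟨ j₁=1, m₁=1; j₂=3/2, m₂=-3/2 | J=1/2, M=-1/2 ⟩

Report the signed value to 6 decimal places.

j₁+j₂−J=2  J+j₁−j₂=0  J−j₁+j₂=1  j₁+j₂+J+1=4
(j₁±m₁, j₂±m₂, J±M) = (2,0,0,3,0,1)
P² = 2
sum k=0..0:
  [0] +1/2 = 1/2
S = 1/2
C² = P²·S² = 1/2 ; C = +0.707107

+0.707107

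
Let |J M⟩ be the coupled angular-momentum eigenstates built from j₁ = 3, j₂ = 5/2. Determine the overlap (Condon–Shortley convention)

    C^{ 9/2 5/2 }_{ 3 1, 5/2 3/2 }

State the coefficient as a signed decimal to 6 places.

j₁+j₂−J=1  J+j₁−j₂=5  J−j₁+j₂=4  j₁+j₂+J+1=11
(j₁±m₁, j₂±m₂, J±M) = (4,2,4,1,7,2)
P² = 92160/11
sum k=0..1:
  [0] +1/288 = 1/288
  [1] −1/144 = -1/144
S = -1/288
C² = P²·S² = 10/99 ; C = -0.317821

-0.317821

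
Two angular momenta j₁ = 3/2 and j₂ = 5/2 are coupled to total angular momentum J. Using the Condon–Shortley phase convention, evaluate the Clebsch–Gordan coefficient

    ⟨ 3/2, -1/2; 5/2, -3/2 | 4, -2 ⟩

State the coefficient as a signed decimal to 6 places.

j₁+j₂−J=0  J+j₁−j₂=3  J−j₁+j₂=5  j₁+j₂+J+1=9
(j₁±m₁, j₂±m₂, J±M) = (1,2,1,4,2,6)
P² = 8640/7
sum k=0..0:
  [0] +1/48 = 1/48
S = 1/48
C² = P²·S² = 15/28 ; C = +0.731925

+√(15/28) ≈ +0.731925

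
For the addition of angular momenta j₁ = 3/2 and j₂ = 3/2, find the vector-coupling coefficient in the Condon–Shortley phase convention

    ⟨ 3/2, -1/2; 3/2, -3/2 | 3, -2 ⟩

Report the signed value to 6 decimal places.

+√(1/2) ≈ +0.707107

triangle: 0!*3!*3!/7! = 36/5040
(j±m)!: 1!*2!*0!*3!*1!*5! = 1440
prefactor² = (2J+1)*Δ*N² = 72
  k=0: +1/(0!*0!*2!*0!*1!*3!) = 1/12
Σ = 1/12  ⇒  CG² = 72*1/12² = 1/2
CG = +√(1/2) = +0.707107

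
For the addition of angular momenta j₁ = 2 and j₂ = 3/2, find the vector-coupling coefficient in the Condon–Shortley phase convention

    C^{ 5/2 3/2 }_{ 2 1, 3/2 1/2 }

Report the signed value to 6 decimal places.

+0.169031

triangle: 1!×3!×2!/7! = 12/5040
(j±m)!: 3!×1!×2!×1!×4!×1! = 288
prefactor² = (2J+1)×Δ×N² = 144/35
  k=0: +1/(0!×1!×1!×2!×2!×0!) = 1/4
  k=1: −1/(1!×0!×0!×1!×3!×1!) = -1/6
Σ = 1/12  ⇒  CG² = 144/35×1/12² = 1/35
CG = +√(1/35) = +0.169031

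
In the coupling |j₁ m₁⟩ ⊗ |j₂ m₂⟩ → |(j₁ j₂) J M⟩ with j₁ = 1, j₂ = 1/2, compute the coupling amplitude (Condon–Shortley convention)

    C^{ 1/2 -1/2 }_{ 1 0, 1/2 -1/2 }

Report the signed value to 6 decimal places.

triangle: 1!*1!*0!/3! = 1/6
(j±m)!: 1!*1!*0!*1!*0!*1! = 1
prefactor² = (2J+1)*Δ*N² = 1/3
  k=0: +1/(0!*1!*1!*0!*0!*0!) = 1
Σ = 1  ⇒  CG² = 1/3*1² = 1/3
CG = +√(1/3) = +0.577350

+0.577350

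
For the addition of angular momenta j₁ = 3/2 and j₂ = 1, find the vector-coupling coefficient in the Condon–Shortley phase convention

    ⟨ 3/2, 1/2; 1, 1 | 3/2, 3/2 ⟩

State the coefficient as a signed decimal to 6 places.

j₁+j₂−J=1  J+j₁−j₂=2  J−j₁+j₂=1  j₁+j₂+J+1=5
(j₁±m₁, j₂±m₂, J±M) = (2,1,2,0,3,0)
P² = 8/5
sum k=1..1:
  [1] −1/2 = -1/2
S = -1/2
C² = P²·S² = 2/5 ; C = -0.632456

-0.632456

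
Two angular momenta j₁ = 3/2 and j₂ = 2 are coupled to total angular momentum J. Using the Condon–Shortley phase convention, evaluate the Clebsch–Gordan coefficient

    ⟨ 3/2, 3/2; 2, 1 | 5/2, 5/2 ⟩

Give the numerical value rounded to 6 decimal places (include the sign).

+√(3/7) ≈ +0.654654

√[6·1!2!3!/7! · 3!0!3!1!5!0!] = √(432/7)
  +(−1)^0/∏(0,1,0,3,2,0)! = 1/12  (running 1/12)
⟨..|..⟩ = √(432/7)·(1/12) = +0.654654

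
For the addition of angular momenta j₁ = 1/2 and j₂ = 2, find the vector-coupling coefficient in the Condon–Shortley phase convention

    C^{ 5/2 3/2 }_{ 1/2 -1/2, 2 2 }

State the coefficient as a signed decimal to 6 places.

+0.447214

j₁+j₂−J=0  J+j₁−j₂=1  J−j₁+j₂=4  j₁+j₂+J+1=6
(j₁±m₁, j₂±m₂, J±M) = (0,1,4,0,4,1)
P² = 576/5
sum k=0..0:
  [0] +1/24 = 1/24
S = 1/24
C² = P²·S² = 1/5 ; C = +0.447214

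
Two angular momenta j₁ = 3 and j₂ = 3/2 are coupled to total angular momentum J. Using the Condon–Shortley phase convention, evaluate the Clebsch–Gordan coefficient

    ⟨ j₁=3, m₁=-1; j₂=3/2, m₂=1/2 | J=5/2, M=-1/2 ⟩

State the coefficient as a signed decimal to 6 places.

−√(1/70) = -0.119523

√[6·2!4!1!/8! · 2!4!2!1!2!3!] = √(288/35)
  +(−1)^1/∏(1,1,3,1,1,0)! = -1/6  (running -1/6)
  +(−1)^2/∏(2,0,2,0,2,1)! = 1/8  (running -1/24)
⟨..|..⟩ = √(288/35)·(-1/24) = -0.119523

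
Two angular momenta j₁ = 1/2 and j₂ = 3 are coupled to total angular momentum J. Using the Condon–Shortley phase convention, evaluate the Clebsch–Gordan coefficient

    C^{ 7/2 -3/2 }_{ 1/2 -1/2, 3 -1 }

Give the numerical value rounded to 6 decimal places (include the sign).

+√(5/7) ≈ +0.845154

√[8·0!1!6!/8! · 0!1!2!4!2!5!] = √(11520/7)
  +(−1)^0/∏(0,0,1,2,0,4)! = 1/48  (running 1/48)
⟨..|..⟩ = √(11520/7)·(1/48) = +0.845154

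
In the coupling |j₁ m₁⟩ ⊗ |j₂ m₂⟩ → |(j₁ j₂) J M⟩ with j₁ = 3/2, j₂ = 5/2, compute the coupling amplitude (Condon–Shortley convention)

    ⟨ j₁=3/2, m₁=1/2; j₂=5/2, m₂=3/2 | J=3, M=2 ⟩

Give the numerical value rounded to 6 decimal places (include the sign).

-0.288675  (= −√(1/12))

√[7·1!2!4!/8! · 2!1!4!1!5!1!] = √(48)
  +(−1)^0/∏(0,1,1,4,1,0)! = 1/24  (running 1/24)
  +(−1)^1/∏(1,0,0,3,2,1)! = -1/12  (running -1/24)
⟨..|..⟩ = √(48)·(-1/24) = -0.288675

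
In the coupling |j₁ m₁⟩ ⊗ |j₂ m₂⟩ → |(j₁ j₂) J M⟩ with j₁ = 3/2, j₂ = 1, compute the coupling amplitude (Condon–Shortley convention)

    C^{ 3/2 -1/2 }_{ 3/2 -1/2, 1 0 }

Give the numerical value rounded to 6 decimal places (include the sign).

√[4·1!2!1!/5! · 1!2!1!1!1!2!] = √(4/15)
  +(−1)^0/∏(0,1,2,1,0,0)! = 1/2  (running 1/2)
  +(−1)^1/∏(1,0,1,0,1,1)! = -1  (running -1/2)
⟨..|..⟩ = √(4/15)·(-1/2) = -0.258199

-0.258199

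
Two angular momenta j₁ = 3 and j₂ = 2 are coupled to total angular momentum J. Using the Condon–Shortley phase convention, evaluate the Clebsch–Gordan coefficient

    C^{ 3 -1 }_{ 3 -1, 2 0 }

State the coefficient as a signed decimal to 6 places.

√[7·2!4!2!/9! · 2!4!2!2!2!4!] = √(256/15)
  +(−1)^0/∏(0,2,4,2,0,0)! = 1/96  (running 1/96)
  +(−1)^1/∏(1,1,3,1,1,1)! = -1/6  (running -5/32)
  +(−1)^2/∏(2,0,2,0,2,2)! = 1/16  (running -3/32)
⟨..|..⟩ = √(256/15)·(-3/32) = -0.387298

−√(3/20) ≈ -0.387298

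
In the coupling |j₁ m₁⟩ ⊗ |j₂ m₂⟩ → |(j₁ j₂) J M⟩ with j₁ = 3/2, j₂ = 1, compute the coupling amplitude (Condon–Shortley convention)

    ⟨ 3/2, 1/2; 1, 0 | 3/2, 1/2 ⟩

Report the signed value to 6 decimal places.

triangle: 1!·2!·1!/5! = 2/120
(j±m)!: 2!·1!·1!·1!·2!·1! = 4
prefactor² = (2J+1)·Δ·N² = 4/15
  k=0: +1/(0!·1!·1!·1!·1!·0!) = 1
  k=1: −1/(1!·0!·0!·0!·2!·1!) = -1/2
Σ = 1/2  ⇒  CG² = 4/15·1/2² = 1/15
CG = +√(1/15) = +0.258199

+0.258199  (= +√(1/15))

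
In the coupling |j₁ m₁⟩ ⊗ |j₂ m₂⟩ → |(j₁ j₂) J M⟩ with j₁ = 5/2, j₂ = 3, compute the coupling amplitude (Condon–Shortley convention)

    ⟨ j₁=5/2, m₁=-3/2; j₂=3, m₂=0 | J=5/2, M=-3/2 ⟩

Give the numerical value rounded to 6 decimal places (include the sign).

+√(7/30) = +0.483046

triangle: 3!*2!*3!/9! = 72/362880
(j±m)!: 1!*4!*3!*3!*1!*4! = 20736
prefactor² = (2J+1)*Δ*N² = 864/35
  k=2: +1/(2!*1!*2!*1!*0!*2!) = 1/8
  k=3: −1/(3!*0!*1!*0!*1!*3!) = -1/36
Σ = 7/72  ⇒  CG² = 864/35*7/72² = 7/30
CG = +√(7/30) = +0.483046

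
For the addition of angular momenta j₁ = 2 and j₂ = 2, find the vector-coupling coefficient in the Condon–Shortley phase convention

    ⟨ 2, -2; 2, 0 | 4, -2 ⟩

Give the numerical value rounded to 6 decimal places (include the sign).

+√(3/14) = +0.462910

j₁+j₂−J=0  J+j₁−j₂=4  J−j₁+j₂=4  j₁+j₂+J+1=9
(j₁±m₁, j₂±m₂, J±M) = (0,4,2,2,2,6)
P² = 13824/7
sum k=0..0:
  [0] +1/96 = 1/96
S = 1/96
C² = P²·S² = 3/14 ; C = +0.462910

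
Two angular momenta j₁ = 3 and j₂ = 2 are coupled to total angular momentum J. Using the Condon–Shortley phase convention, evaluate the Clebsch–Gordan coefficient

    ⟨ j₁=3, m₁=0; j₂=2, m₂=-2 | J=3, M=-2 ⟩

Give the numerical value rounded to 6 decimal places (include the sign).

+0.577350

triangle: 2!·4!·2!/9! = 96/362880
(j±m)!: 3!·3!·0!·4!·1!·5! = 103680
prefactor² = (2J+1)·Δ·N² = 192
  k=0: +1/(0!·2!·3!·0!·1!·2!) = 1/24
Σ = 1/24  ⇒  CG² = 192·1/24² = 1/3
CG = +√(1/3) = +0.577350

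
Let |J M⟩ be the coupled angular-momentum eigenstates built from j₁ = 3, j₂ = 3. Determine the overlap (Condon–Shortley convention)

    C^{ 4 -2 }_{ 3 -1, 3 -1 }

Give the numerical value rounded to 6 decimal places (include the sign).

j₁+j₂−J=2  J+j₁−j₂=4  J−j₁+j₂=4  j₁+j₂+J+1=11
(j₁±m₁, j₂±m₂, J±M) = (2,4,2,4,2,6)
P² = 331776/385
sum k=0..2:
  [0] +1/192 = 1/192
  [1] −1/36 = -1/36
  [2] +1/192 = 1/192
S = -5/288
C² = P²·S² = 20/77 ; C = -0.509647

-0.509647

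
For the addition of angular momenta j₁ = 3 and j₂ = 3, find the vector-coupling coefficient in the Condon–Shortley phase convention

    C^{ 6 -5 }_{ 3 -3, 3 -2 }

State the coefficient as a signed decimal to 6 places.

+√(1/2) = +0.707107

j₁+j₂−J=0  J+j₁−j₂=6  J−j₁+j₂=6  j₁+j₂+J+1=13
(j₁±m₁, j₂±m₂, J±M) = (0,6,1,5,1,11)
P² = 3732480000
sum k=0..0:
  [0] +1/86400 = 1/86400
S = 1/86400
C² = P²·S² = 1/2 ; C = +0.707107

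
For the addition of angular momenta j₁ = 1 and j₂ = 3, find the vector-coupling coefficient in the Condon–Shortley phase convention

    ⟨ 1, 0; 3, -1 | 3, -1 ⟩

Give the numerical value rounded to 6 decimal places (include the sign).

√[7·1!1!5!/8! · 1!1!2!4!2!4!] = √(48)
  +(−1)^0/∏(0,1,1,2,0,3)! = 1/12  (running 1/12)
  +(−1)^1/∏(1,0,0,1,1,4)! = -1/24  (running 1/24)
⟨..|..⟩ = √(48)·(1/24) = +0.288675

+√(1/12) ≈ +0.288675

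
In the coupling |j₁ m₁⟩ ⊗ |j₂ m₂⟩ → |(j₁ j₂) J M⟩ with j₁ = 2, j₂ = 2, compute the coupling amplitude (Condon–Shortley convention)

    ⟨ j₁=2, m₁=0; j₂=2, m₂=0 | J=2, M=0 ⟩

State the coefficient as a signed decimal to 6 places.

-0.534522

triangle: 2!·2!·2!/7! = 8/5040
(j±m)!: 2!·2!·2!·2!·2!·2! = 64
prefactor² = (2J+1)·Δ·N² = 32/63
  k=0: +1/(0!·2!·2!·2!·0!·0!) = 1/8
  k=1: −1/(1!·1!·1!·1!·1!·1!) = -1
  k=2: +1/(2!·0!·0!·0!·2!·2!) = 1/8
Σ = -3/4  ⇒  CG² = 32/63·(-3/4)² = 2/7
CG = −√(2/7) = -0.534522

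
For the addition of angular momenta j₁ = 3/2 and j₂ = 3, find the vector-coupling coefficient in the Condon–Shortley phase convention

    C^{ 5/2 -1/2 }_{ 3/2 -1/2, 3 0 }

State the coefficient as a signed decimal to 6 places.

triangle: 2!·1!·4!/8! = 48/40320
(j±m)!: 1!·2!·3!·3!·2!·3! = 864
prefactor² = (2J+1)·Δ·N² = 216/35
  k=1: −1/(1!·1!·1!·2!·0!·2!) = -1/4
  k=2: +1/(2!·0!·0!·1!·1!·3!) = 1/12
Σ = -1/6  ⇒  CG² = 216/35·(-1/6)² = 6/35
CG = −√(6/35) = -0.414039

−√(6/35) = -0.414039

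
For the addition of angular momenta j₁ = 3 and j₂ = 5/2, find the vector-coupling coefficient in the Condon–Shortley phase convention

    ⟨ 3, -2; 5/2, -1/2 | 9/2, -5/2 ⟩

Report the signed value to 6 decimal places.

√[10·1!5!4!/11! · 1!5!2!3!2!7!] = √(115200/11)
  +(−1)^0/∏(0,1,5,2,0,2)! = 1/480  (running 1/480)
  +(−1)^1/∏(1,0,4,1,1,3)! = -1/144  (running -7/1440)
⟨..|..⟩ = √(115200/11)·(-7/1440) = -0.497468

-0.497468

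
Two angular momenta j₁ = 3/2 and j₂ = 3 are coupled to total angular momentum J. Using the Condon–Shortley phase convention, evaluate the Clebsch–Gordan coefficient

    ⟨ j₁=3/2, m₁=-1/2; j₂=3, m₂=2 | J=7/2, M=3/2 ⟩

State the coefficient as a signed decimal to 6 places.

triangle: 1!*2!*5!/9! = 240/362880
(j±m)!: 1!*2!*5!*1!*5!*2! = 57600
prefactor² = (2J+1)*Δ*N² = 6400/21
  k=0: +1/(0!*1!*2!*5!*0!*0!) = 1/240
  k=1: −1/(1!*0!*1!*4!*1!*1!) = -1/24
Σ = -3/80  ⇒  CG² = 6400/21*(-3/80)² = 3/7
CG = −√(3/7) = -0.654654

−√(3/7) ≈ -0.654654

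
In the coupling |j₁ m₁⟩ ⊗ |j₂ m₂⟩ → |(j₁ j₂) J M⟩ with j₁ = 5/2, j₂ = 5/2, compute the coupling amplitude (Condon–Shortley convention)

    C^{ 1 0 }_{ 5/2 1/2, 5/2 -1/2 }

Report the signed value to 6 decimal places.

triangle: 4!×1!×1!/7! = 24/5040
(j±m)!: 3!×2!×2!×3!×1!×1! = 144
prefactor² = (2J+1)×Δ×N² = 72/35
  k=1: −1/(1!×3!×1!×1!×0!×0!) = -1/6
  k=2: +1/(2!×2!×0!×0!×1!×1!) = 1/4
Σ = 1/12  ⇒  CG² = 72/35×1/12² = 1/70
CG = +√(1/70) = +0.119523

+√(1/70) ≈ +0.119523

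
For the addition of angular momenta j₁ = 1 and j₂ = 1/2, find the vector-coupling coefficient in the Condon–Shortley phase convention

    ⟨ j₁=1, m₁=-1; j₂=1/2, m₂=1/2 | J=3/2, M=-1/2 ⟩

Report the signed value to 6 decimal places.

+√(1/3) = +0.577350

j₁+j₂−J=0  J+j₁−j₂=2  J−j₁+j₂=1  j₁+j₂+J+1=4
(j₁±m₁, j₂±m₂, J±M) = (0,2,1,0,1,2)
P² = 4/3
sum k=0..0:
  [0] +1/2 = 1/2
S = 1/2
C² = P²·S² = 1/3 ; C = +0.577350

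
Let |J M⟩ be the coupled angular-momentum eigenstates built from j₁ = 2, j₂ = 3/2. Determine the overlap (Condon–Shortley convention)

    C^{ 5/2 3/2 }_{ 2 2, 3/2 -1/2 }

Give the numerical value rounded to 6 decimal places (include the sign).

j₁+j₂−J=1  J+j₁−j₂=3  J−j₁+j₂=2  j₁+j₂+J+1=7
(j₁±m₁, j₂±m₂, J±M) = (4,0,1,2,4,1)
P² = 576/35
sum k=0..0:
  [0] +1/6 = 1/6
S = 1/6
C² = P²·S² = 16/35 ; C = +0.676123

+0.676123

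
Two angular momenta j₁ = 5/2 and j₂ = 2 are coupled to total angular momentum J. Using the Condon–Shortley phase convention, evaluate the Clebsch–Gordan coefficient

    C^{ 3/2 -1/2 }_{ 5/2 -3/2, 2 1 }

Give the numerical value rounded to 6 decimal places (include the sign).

+0.138013  (= +√(2/105))

j₁+j₂−J=3  J+j₁−j₂=2  J−j₁+j₂=1  j₁+j₂+J+1=7
(j₁±m₁, j₂±m₂, J±M) = (1,4,3,1,1,2)
P² = 96/35
sum k=2..3:
  [2] +1/4 = 1/4
  [3] −1/6 = -1/6
S = 1/12
C² = P²·S² = 2/105 ; C = +0.138013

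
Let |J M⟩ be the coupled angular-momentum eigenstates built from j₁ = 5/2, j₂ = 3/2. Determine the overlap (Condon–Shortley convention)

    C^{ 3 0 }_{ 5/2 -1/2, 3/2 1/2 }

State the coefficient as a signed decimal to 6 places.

j₁+j₂−J=1  J+j₁−j₂=4  J−j₁+j₂=2  j₁+j₂+J+1=8
(j₁±m₁, j₂±m₂, J±M) = (2,3,2,1,3,3)
P² = 36/5
sum k=0..1:
  [0] +1/12 = 1/12
  [1] −1/4 = -1/4
S = -1/6
C² = P²·S² = 1/5 ; C = -0.447214

-0.447214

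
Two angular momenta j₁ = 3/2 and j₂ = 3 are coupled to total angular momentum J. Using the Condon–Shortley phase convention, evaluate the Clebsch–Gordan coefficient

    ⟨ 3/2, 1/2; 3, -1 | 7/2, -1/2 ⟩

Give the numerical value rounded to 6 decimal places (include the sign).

√[8·1!2!5!/9! · 2!1!2!4!3!4!] = √(512/7)
  +(−1)^0/∏(0,1,1,2,1,3)! = 1/12  (running 1/12)
  +(−1)^1/∏(1,0,0,1,2,4)! = -1/48  (running 1/16)
⟨..|..⟩ = √(512/7)·(1/16) = +0.534522

+0.534522  (= +√(2/7))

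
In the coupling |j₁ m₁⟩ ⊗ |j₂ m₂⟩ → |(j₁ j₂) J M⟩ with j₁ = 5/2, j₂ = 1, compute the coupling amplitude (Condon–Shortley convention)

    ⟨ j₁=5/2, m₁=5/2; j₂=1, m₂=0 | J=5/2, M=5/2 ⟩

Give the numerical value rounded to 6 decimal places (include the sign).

√[6·1!4!1!/7! · 5!0!1!1!5!0!] = √(2880/7)
  +(−1)^0/∏(0,1,0,1,4,0)! = 1/24  (running 1/24)
⟨..|..⟩ = √(2880/7)·(1/24) = +0.845154

+0.845154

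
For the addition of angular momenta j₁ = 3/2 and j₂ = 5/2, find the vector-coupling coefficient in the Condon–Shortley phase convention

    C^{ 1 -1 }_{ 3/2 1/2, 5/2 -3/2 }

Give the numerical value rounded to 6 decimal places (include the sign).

√[3·3!0!2!/6! · 2!1!1!4!0!2!] = √(24/5)
  +(−1)^1/∏(1,2,0,0,0,2)! = -1/4  (running -1/4)
⟨..|..⟩ = √(24/5)·(-1/4) = -0.547723

-0.547723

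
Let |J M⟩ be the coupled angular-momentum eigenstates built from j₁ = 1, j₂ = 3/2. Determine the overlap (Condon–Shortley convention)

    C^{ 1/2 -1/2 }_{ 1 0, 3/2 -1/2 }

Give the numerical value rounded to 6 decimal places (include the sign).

−√(1/3) ≈ -0.577350

j₁+j₂−J=2  J+j₁−j₂=0  J−j₁+j₂=1  j₁+j₂+J+1=4
(j₁±m₁, j₂±m₂, J±M) = (1,1,1,2,0,1)
P² = 1/3
sum k=1..1:
  [1] −1/1 = -1
S = -1
C² = P²·S² = 1/3 ; C = -0.577350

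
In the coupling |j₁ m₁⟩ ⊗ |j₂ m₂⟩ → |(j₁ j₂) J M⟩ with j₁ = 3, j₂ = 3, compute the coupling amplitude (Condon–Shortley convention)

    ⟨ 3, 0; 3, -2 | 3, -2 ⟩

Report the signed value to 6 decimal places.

-0.408248

√[7·3!3!3!/10! · 3!3!1!5!1!5!] = √(216)
  +(−1)^0/∏(0,3,3,1,0,2)! = 1/72  (running 1/72)
  +(−1)^1/∏(1,2,2,0,1,3)! = -1/24  (running -1/36)
⟨..|..⟩ = √(216)·(-1/36) = -0.408248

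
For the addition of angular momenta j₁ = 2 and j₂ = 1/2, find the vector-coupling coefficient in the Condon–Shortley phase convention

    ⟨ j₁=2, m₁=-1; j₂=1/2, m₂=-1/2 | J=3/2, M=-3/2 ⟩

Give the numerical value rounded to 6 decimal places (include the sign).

+√(1/5) ≈ +0.447214

√[4·1!3!0!/5! · 1!3!0!1!0!3!] = √(36/5)
  +(−1)^0/∏(0,1,3,0,0,0)! = 1/6  (running 1/6)
⟨..|..⟩ = √(36/5)·(1/6) = +0.447214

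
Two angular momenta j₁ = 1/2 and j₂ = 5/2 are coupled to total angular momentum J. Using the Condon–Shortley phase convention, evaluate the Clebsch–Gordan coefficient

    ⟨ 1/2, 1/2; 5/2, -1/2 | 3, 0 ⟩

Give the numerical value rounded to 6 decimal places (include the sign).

j₁+j₂−J=0  J+j₁−j₂=1  J−j₁+j₂=5  j₁+j₂+J+1=7
(j₁±m₁, j₂±m₂, J±M) = (1,0,2,3,3,3)
P² = 72
sum k=0..0:
  [0] +1/12 = 1/12
S = 1/12
C² = P²·S² = 1/2 ; C = +0.707107

+0.707107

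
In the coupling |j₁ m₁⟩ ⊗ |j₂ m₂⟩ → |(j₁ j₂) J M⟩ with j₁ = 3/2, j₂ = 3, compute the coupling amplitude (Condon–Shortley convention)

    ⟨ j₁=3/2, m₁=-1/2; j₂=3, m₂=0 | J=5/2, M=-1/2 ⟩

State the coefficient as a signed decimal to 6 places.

-0.414039

√[6·2!1!4!/8! · 1!2!3!3!2!3!] = √(216/35)
  +(−1)^1/∏(1,1,1,2,0,2)! = -1/4  (running -1/4)
  +(−1)^2/∏(2,0,0,1,1,3)! = 1/12  (running -1/6)
⟨..|..⟩ = √(216/35)·(-1/6) = -0.414039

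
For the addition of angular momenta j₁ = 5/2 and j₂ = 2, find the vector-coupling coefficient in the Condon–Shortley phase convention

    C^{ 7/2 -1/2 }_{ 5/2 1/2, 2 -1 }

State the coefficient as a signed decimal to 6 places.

+0.557773

√[8·1!4!3!/9! · 3!2!1!3!3!4!] = √(1152/35)
  +(−1)^0/∏(0,1,2,1,2,2)! = 1/8  (running 1/8)
  +(−1)^1/∏(1,0,1,0,3,3)! = -1/36  (running 7/72)
⟨..|..⟩ = √(1152/35)·(7/72) = +0.557773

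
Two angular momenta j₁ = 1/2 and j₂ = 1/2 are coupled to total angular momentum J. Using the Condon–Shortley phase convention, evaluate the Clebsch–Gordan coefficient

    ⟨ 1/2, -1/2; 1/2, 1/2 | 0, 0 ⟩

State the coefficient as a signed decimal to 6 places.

−√(1/2) ≈ -0.707107

√[1·1!0!0!/2! · 0!1!1!0!0!0!] = √(1/2)
  +(−1)^1/∏(1,0,0,0,0,0)! = -1  (running -1)
⟨..|..⟩ = √(1/2)·(-1) = -0.707107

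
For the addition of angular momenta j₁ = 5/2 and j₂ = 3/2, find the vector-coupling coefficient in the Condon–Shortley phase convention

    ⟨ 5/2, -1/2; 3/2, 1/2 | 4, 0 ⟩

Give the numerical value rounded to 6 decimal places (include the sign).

+√(3/7) = +0.654654

triangle: 0!×5!×3!/9! = 720/362880
(j±m)!: 2!×3!×2!×1!×4!×4! = 13824
prefactor² = (2J+1)×Δ×N² = 1728/7
  k=0: +1/(0!×0!×3!×2!×2!×1!) = 1/24
Σ = 1/24  ⇒  CG² = 1728/7×1/24² = 3/7
CG = +√(3/7) = +0.654654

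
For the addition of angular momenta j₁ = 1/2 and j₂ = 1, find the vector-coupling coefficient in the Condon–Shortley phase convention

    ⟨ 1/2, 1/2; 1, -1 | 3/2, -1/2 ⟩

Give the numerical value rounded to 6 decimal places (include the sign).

j₁+j₂−J=0  J+j₁−j₂=1  J−j₁+j₂=2  j₁+j₂+J+1=4
(j₁±m₁, j₂±m₂, J±M) = (1,0,0,2,1,2)
P² = 4/3
sum k=0..0:
  [0] +1/2 = 1/2
S = 1/2
C² = P²·S² = 1/3 ; C = +0.577350

+0.577350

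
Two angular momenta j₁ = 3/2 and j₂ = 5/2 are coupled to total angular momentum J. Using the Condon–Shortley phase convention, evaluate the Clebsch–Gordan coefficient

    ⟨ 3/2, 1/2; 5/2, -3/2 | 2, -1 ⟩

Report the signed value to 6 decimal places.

triangle: 2!*1!*3!/7! = 12/5040
(j±m)!: 2!*1!*1!*4!*1!*3! = 288
prefactor² = (2J+1)*Δ*N² = 24/7
  k=0: +1/(0!*2!*1!*1!*0!*2!) = 1/4
  k=1: −1/(1!*1!*0!*0!*1!*3!) = -1/6
Σ = 1/12  ⇒  CG² = 24/7*1/12² = 1/42
CG = +√(1/42) = +0.154303

+0.154303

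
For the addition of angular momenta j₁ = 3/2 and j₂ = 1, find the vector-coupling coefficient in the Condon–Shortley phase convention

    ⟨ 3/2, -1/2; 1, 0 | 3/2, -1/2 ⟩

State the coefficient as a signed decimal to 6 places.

-0.258199  (= −√(1/15))

√[4·1!2!1!/5! · 1!2!1!1!1!2!] = √(4/15)
  +(−1)^0/∏(0,1,2,1,0,0)! = 1/2  (running 1/2)
  +(−1)^1/∏(1,0,1,0,1,1)! = -1  (running -1/2)
⟨..|..⟩ = √(4/15)·(-1/2) = -0.258199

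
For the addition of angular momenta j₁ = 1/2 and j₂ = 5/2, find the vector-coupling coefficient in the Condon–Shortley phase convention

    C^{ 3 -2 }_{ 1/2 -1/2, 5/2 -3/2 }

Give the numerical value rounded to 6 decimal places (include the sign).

+√(5/6) ≈ +0.912871

j₁+j₂−J=0  J+j₁−j₂=1  J−j₁+j₂=5  j₁+j₂+J+1=7
(j₁±m₁, j₂±m₂, J±M) = (0,1,1,4,1,5)
P² = 480
sum k=0..0:
  [0] +1/24 = 1/24
S = 1/24
C² = P²·S² = 5/6 ; C = +0.912871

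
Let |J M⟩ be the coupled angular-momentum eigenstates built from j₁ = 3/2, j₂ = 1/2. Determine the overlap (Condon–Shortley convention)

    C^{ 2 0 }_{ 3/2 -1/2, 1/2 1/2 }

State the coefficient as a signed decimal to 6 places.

j₁+j₂−J=0  J+j₁−j₂=3  J−j₁+j₂=1  j₁+j₂+J+1=5
(j₁±m₁, j₂±m₂, J±M) = (1,2,1,0,2,2)
P² = 2
sum k=0..0:
  [0] +1/2 = 1/2
S = 1/2
C² = P²·S² = 1/2 ; C = +0.707107

+0.707107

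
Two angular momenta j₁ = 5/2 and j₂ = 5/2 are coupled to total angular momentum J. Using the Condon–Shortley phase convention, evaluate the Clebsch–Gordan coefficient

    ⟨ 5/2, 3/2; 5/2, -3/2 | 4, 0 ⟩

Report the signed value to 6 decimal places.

+0.566947  (= +√(9/28))

triangle: 1!×4!×4!/10! = 576/3628800
(j±m)!: 4!×1!×1!×4!×4!×4! = 331776
prefactor² = (2J+1)×Δ×N² = 82944/175
  k=0: +1/(0!×1!×1!×1!×3!×3!) = 1/36
  k=1: −1/(1!×0!×0!×0!×4!×4!) = -1/576
Σ = 5/192  ⇒  CG² = 82944/175×5/192² = 9/28
CG = +√(9/28) = +0.566947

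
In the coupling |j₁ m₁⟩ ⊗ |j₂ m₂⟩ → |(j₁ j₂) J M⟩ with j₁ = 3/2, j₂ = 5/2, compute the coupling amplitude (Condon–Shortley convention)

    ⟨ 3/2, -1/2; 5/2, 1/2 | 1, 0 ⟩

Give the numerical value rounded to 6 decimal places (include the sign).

triangle: 3!*0!*2!/6! = 12/720
(j±m)!: 1!*2!*3!*2!*1!*1! = 24
prefactor² = (2J+1)*Δ*N² = 6/5
  k=2: +1/(2!*1!*0!*1!*0!*1!) = 1/2
Σ = 1/2  ⇒  CG² = 6/5*1/2² = 3/10
CG = +√(3/10) = +0.547723

+0.547723  (= +√(3/10))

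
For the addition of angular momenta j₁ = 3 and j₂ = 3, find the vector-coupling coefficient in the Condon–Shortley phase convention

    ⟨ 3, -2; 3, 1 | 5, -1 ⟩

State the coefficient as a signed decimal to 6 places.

√[11·1!5!5!/12! · 1!5!4!2!4!6!] = √(230400/7)
  +(−1)^0/∏(0,1,5,4,0,1)! = 1/2880  (running 1/2880)
  +(−1)^1/∏(1,0,4,3,1,2)! = -1/288  (running -1/320)
⟨..|..⟩ = √(230400/7)·(-1/320) = -0.566947

-0.566947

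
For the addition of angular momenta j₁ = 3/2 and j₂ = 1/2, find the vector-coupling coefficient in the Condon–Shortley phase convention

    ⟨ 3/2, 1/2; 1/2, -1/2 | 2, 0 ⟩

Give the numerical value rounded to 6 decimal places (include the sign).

+√(1/2) ≈ +0.707107

√[5·0!3!1!/5! · 2!1!0!1!2!2!] = √(2)
  +(−1)^0/∏(0,0,1,0,2,1)! = 1/2  (running 1/2)
⟨..|..⟩ = √(2)·(1/2) = +0.707107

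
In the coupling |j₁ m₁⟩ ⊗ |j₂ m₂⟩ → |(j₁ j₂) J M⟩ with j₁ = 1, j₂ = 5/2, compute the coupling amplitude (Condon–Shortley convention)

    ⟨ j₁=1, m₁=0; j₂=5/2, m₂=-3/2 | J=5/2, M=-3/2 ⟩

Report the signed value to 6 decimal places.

+0.507093  (= +√(9/35))

j₁+j₂−J=1  J+j₁−j₂=1  J−j₁+j₂=4  j₁+j₂+J+1=7
(j₁±m₁, j₂±m₂, J±M) = (1,1,1,4,1,4)
P² = 576/35
sum k=0..1:
  [0] +1/6 = 1/6
  [1] −1/24 = -1/24
S = 1/8
C² = P²·S² = 9/35 ; C = +0.507093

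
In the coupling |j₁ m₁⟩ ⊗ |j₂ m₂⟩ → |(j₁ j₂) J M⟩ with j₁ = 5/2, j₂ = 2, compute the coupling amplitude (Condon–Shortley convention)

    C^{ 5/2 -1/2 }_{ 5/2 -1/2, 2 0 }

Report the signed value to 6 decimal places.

−√(8/35) ≈ -0.478091

triangle: 2!*3!*2!/8! = 24/40320
(j±m)!: 2!*3!*2!*2!*2!*3! = 576
prefactor² = (2J+1)*Δ*N² = 72/35
  k=0: +1/(0!*2!*3!*2!*0!*0!) = 1/24
  k=1: −1/(1!*1!*2!*1!*1!*1!) = -1/2
  k=2: +1/(2!*0!*1!*0!*2!*2!) = 1/8
Σ = -1/3  ⇒  CG² = 72/35*(-1/3)² = 8/35
CG = −√(8/35) = -0.478091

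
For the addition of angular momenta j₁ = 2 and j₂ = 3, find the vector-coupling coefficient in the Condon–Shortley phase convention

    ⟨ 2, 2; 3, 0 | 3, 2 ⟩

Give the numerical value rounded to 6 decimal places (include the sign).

+0.577350  (= +√(1/3))

triangle: 2!×2!×4!/9! = 96/362880
(j±m)!: 4!×0!×3!×3!×5!×1! = 103680
prefactor² = (2J+1)×Δ×N² = 192
  k=0: +1/(0!×2!×0!×3!×2!×1!) = 1/24
Σ = 1/24  ⇒  CG² = 192×1/24² = 1/3
CG = +√(1/3) = +0.577350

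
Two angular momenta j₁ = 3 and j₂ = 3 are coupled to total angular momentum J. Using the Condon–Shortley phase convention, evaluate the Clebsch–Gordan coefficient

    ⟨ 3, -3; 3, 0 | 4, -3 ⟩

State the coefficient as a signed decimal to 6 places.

√[9·2!4!4!/11! · 0!6!3!3!1!7!] = √(373248/11)
  +(−1)^2/∏(2,0,4,1,0,3)! = 1/288  (running 1/288)
⟨..|..⟩ = √(373248/11)·(1/288) = +0.639602

+0.639602  (= +√(9/22))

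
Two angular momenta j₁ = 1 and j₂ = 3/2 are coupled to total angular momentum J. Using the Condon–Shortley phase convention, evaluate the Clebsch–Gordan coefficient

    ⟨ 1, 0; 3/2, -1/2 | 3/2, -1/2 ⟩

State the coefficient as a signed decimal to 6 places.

j₁+j₂−J=1  J+j₁−j₂=1  J−j₁+j₂=2  j₁+j₂+J+1=5
(j₁±m₁, j₂±m₂, J±M) = (1,1,1,2,1,2)
P² = 4/15
sum k=0..1:
  [0] +1/1 = 1
  [1] −1/2 = -1/2
S = 1/2
C² = P²·S² = 1/15 ; C = +0.258199

+√(1/15) ≈ +0.258199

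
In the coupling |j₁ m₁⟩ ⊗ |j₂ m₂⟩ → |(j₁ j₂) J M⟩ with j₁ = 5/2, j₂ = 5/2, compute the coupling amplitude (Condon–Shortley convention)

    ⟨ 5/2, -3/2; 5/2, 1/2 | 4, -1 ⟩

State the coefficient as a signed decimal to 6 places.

triangle: 1!×4!×4!/10! = 576/3628800
(j±m)!: 1!×4!×3!×2!×3!×5! = 207360
prefactor² = (2J+1)×Δ×N² = 10368/35
  k=0: +1/(0!×1!×4!×3!×0!×1!) = 1/144
  k=1: −1/(1!×0!×3!×2!×1!×2!) = -1/24
Σ = -5/144  ⇒  CG² = 10368/35×(-5/144)² = 5/14
CG = −√(5/14) = -0.597614

−√(5/14) ≈ -0.597614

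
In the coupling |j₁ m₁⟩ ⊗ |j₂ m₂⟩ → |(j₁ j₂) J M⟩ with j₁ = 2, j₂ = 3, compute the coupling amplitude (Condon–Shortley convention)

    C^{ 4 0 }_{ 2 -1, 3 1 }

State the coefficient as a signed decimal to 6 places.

√[9·1!3!5!/10! · 1!3!4!2!4!4!] = √(10368/35)
  +(−1)^0/∏(0,1,3,4,0,1)! = 1/144  (running 1/144)
  +(−1)^1/∏(1,0,2,3,1,2)! = -1/24  (running -5/144)
⟨..|..⟩ = √(10368/35)·(-5/144) = -0.597614

−√(5/14) ≈ -0.597614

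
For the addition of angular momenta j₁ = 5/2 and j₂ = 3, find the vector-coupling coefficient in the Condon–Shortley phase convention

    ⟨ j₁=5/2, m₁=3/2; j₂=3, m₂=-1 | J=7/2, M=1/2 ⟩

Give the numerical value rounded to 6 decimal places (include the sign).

+√(8/63) = +0.356348

√[8·2!3!4!/10! · 4!1!2!4!4!3!] = √(18432/175)
  +(−1)^0/∏(0,2,1,2,2,2)! = 1/16  (running 1/16)
  +(−1)^1/∏(1,1,0,1,3,3)! = -1/36  (running 5/144)
⟨..|..⟩ = √(18432/175)·(5/144) = +0.356348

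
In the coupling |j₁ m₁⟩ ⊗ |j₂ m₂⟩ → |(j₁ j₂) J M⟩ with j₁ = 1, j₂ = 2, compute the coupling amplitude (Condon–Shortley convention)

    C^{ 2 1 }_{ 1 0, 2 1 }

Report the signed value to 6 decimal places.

−√(1/6) = -0.408248

triangle: 1!·1!·3!/6! = 6/720
(j±m)!: 1!·1!·3!·1!·3!·1! = 36
prefactor² = (2J+1)·Δ·N² = 3/2
  k=0: +1/(0!·1!·1!·3!·0!·0!) = 1/6
  k=1: −1/(1!·0!·0!·2!·1!·1!) = -1/2
Σ = -1/3  ⇒  CG² = 3/2·(-1/3)² = 1/6
CG = −√(1/6) = -0.408248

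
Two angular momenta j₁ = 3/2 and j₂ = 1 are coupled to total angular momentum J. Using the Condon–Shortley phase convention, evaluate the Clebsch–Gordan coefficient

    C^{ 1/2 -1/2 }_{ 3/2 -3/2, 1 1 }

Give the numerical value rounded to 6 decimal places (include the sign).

j₁+j₂−J=2  J+j₁−j₂=1  J−j₁+j₂=0  j₁+j₂+J+1=4
(j₁±m₁, j₂±m₂, J±M) = (0,3,2,0,0,1)
P² = 2
sum k=2..2:
  [2] +1/2 = 1/2
S = 1/2
C² = P²·S² = 1/2 ; C = +0.707107

+√(1/2) = +0.707107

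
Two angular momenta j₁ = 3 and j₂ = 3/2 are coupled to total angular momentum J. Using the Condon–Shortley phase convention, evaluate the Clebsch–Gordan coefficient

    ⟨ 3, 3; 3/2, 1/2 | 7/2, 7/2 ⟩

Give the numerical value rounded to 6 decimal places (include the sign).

triangle: 1!*5!*2!/9! = 240/362880
(j±m)!: 6!*0!*2!*1!*7!*0! = 7257600
prefactor² = (2J+1)*Δ*N² = 38400
  k=0: +1/(0!*1!*0!*2!*5!*0!) = 1/240
Σ = 1/240  ⇒  CG² = 38400*1/240² = 2/3
CG = +√(2/3) = +0.816497

+0.816497  (= +√(2/3))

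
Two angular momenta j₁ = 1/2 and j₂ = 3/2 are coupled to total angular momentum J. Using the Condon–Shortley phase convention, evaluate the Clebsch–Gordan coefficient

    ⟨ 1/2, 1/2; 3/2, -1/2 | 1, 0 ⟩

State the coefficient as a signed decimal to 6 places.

triangle: 1!·0!·2!/4! = 2/24
(j±m)!: 1!·0!·1!·2!·1!·1! = 2
prefactor² = (2J+1)·Δ·N² = 1/2
  k=0: +1/(0!·1!·0!·1!·0!·1!) = 1
Σ = 1  ⇒  CG² = 1/2·1² = 1/2
CG = +√(1/2) = +0.707107

+√(1/2) ≈ +0.707107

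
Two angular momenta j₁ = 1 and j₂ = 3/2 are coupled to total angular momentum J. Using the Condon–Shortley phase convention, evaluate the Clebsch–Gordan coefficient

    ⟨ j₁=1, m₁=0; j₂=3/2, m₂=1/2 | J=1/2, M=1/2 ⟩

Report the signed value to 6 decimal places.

-0.577350

triangle: 2!*0!*1!/4! = 2/24
(j±m)!: 1!*1!*2!*1!*1!*0! = 2
prefactor² = (2J+1)*Δ*N² = 1/3
  k=1: −1/(1!*1!*0!*1!*0!*0!) = -1
Σ = -1  ⇒  CG² = 1/3*(-1)² = 1/3
CG = −√(1/3) = -0.577350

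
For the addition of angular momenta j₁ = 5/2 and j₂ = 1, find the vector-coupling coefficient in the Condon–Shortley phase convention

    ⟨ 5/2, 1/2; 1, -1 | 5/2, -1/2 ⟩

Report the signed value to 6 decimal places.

+0.717137

j₁+j₂−J=1  J+j₁−j₂=4  J−j₁+j₂=1  j₁+j₂+J+1=7
(j₁±m₁, j₂±m₂, J±M) = (3,2,0,2,2,3)
P² = 288/35
sum k=0..0:
  [0] +1/4 = 1/4
S = 1/4
C² = P²·S² = 18/35 ; C = +0.717137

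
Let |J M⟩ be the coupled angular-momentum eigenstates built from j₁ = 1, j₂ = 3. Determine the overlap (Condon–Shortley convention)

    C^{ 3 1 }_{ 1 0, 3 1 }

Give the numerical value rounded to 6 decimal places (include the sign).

j₁+j₂−J=1  J+j₁−j₂=1  J−j₁+j₂=5  j₁+j₂+J+1=8
(j₁±m₁, j₂±m₂, J±M) = (1,1,4,2,4,2)
P² = 48
sum k=0..1:
  [0] +1/24 = 1/24
  [1] −1/12 = -1/12
S = -1/24
C² = P²·S² = 1/12 ; C = -0.288675

-0.288675  (= −√(1/12))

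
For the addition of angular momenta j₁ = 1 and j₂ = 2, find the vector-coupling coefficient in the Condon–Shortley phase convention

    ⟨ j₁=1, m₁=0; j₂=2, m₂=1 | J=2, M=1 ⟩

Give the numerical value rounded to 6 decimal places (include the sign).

-0.408248

j₁+j₂−J=1  J+j₁−j₂=1  J−j₁+j₂=3  j₁+j₂+J+1=6
(j₁±m₁, j₂±m₂, J±M) = (1,1,3,1,3,1)
P² = 3/2
sum k=0..1:
  [0] +1/6 = 1/6
  [1] −1/2 = -1/2
S = -1/3
C² = P²·S² = 1/6 ; C = -0.408248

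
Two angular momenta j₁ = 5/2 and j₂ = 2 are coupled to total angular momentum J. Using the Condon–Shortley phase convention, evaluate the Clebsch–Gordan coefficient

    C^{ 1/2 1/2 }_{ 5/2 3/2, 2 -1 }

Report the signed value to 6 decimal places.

-0.516398  (= −√(4/15))

j₁+j₂−J=4  J+j₁−j₂=1  J−j₁+j₂=0  j₁+j₂+J+1=6
(j₁±m₁, j₂±m₂, J±M) = (4,1,1,3,1,0)
P² = 48/5
sum k=1..1:
  [1] −1/6 = -1/6
S = -1/6
C² = P²·S² = 4/15 ; C = -0.516398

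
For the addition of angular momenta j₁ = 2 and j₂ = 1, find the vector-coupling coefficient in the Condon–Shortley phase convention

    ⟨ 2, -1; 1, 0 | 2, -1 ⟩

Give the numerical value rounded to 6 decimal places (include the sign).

−√(1/6) = -0.408248

j₁+j₂−J=1  J+j₁−j₂=3  J−j₁+j₂=1  j₁+j₂+J+1=6
(j₁±m₁, j₂±m₂, J±M) = (1,3,1,1,1,3)
P² = 3/2
sum k=0..1:
  [0] +1/6 = 1/6
  [1] −1/2 = -1/2
S = -1/3
C² = P²·S² = 1/6 ; C = -0.408248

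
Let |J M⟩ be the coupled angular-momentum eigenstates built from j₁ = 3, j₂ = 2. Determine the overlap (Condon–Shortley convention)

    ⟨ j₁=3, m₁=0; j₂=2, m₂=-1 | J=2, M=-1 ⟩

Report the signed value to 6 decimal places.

−√(2/7) = -0.534522

triangle: 3!×3!×1!/8! = 36/40320
(j±m)!: 3!×3!×1!×3!×1!×3! = 1296
prefactor² = (2J+1)×Δ×N² = 81/14
  k=0: +1/(0!×3!×3!×1!×0!×0!) = 1/36
  k=1: −1/(1!×2!×2!×0!×1!×1!) = -1/4
Σ = -2/9  ⇒  CG² = 81/14×(-2/9)² = 2/7
CG = −√(2/7) = -0.534522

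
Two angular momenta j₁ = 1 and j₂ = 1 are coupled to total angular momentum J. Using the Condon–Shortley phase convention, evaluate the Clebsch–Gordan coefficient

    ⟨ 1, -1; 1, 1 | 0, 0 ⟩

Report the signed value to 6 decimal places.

triangle: 2!×0!×0!/3! = 2/6
(j±m)!: 0!×2!×2!×0!×0!×0! = 4
prefactor² = (2J+1)×Δ×N² = 4/3
  k=2: +1/(2!×0!×0!×0!×0!×0!) = 1/2
Σ = 1/2  ⇒  CG² = 4/3×1/2² = 1/3
CG = +√(1/3) = +0.577350

+√(1/3) = +0.577350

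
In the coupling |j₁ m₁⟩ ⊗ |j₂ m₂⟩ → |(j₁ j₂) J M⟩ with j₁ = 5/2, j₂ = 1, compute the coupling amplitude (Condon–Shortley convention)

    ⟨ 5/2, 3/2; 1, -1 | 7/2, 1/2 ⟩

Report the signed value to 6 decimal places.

+0.377964  (= +√(1/7))

√[8·0!5!2!/8! · 4!1!0!2!4!3!] = √(2304/7)
  +(−1)^0/∏(0,0,1,0,4,2)! = 1/48  (running 1/48)
⟨..|..⟩ = √(2304/7)·(1/48) = +0.377964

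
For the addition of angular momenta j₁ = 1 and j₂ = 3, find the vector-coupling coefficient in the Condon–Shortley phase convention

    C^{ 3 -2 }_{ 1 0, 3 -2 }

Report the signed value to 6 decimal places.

triangle: 1!·1!·5!/8! = 120/40320
(j±m)!: 1!·1!·1!·5!·1!·5! = 14400
prefactor² = (2J+1)·Δ·N² = 300
  k=0: +1/(0!·1!·1!·1!·0!·4!) = 1/24
  k=1: −1/(1!·0!·0!·0!·1!·5!) = -1/120
Σ = 1/30  ⇒  CG² = 300·1/30² = 1/3
CG = +√(1/3) = +0.577350

+√(1/3) = +0.577350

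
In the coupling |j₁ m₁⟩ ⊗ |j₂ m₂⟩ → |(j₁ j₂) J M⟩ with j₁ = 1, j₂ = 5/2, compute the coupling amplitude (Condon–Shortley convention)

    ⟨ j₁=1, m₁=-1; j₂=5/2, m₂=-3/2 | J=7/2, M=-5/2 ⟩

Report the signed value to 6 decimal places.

+√(5/7) = +0.845154

j₁+j₂−J=0  J+j₁−j₂=2  J−j₁+j₂=5  j₁+j₂+J+1=8
(j₁±m₁, j₂±m₂, J±M) = (0,2,1,4,1,6)
P² = 11520/7
sum k=0..0:
  [0] +1/48 = 1/48
S = 1/48
C² = P²·S² = 5/7 ; C = +0.845154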